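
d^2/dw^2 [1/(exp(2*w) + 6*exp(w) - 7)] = 2*(4*(exp(w) + 3)^2*exp(w) - (2*exp(w) + 3)*(exp(2*w) + 6*exp(w) - 7))*exp(w)/(exp(2*w) + 6*exp(w) - 7)^3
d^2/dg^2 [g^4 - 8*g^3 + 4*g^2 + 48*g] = 12*g^2 - 48*g + 8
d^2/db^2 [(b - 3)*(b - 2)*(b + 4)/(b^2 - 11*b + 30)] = 12*(11*b^3 - 138*b^2 + 528*b - 556)/(b^6 - 33*b^5 + 453*b^4 - 3311*b^3 + 13590*b^2 - 29700*b + 27000)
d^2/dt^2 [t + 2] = 0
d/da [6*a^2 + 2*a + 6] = 12*a + 2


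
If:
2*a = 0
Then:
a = 0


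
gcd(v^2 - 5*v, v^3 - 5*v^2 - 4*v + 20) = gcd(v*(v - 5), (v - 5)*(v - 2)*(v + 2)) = v - 5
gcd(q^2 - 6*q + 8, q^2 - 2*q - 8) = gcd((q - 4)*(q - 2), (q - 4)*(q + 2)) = q - 4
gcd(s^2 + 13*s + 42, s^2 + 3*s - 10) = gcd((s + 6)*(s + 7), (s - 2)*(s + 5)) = 1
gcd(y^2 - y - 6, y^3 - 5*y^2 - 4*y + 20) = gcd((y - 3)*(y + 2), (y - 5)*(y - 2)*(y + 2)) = y + 2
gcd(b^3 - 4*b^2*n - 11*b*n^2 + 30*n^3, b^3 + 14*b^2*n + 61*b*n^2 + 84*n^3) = b + 3*n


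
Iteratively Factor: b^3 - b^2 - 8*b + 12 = (b - 2)*(b^2 + b - 6) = (b - 2)^2*(b + 3)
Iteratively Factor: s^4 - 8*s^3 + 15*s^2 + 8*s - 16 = (s - 1)*(s^3 - 7*s^2 + 8*s + 16) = (s - 1)*(s + 1)*(s^2 - 8*s + 16) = (s - 4)*(s - 1)*(s + 1)*(s - 4)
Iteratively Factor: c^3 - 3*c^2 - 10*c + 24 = (c - 4)*(c^2 + c - 6) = (c - 4)*(c - 2)*(c + 3)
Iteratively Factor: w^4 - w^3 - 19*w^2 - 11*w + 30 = (w + 3)*(w^3 - 4*w^2 - 7*w + 10) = (w - 1)*(w + 3)*(w^2 - 3*w - 10) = (w - 1)*(w + 2)*(w + 3)*(w - 5)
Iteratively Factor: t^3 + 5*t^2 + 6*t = (t)*(t^2 + 5*t + 6) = t*(t + 3)*(t + 2)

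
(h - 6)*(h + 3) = h^2 - 3*h - 18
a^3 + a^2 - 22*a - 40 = (a - 5)*(a + 2)*(a + 4)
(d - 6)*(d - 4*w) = d^2 - 4*d*w - 6*d + 24*w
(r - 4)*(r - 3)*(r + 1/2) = r^3 - 13*r^2/2 + 17*r/2 + 6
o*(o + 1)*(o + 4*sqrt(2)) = o^3 + o^2 + 4*sqrt(2)*o^2 + 4*sqrt(2)*o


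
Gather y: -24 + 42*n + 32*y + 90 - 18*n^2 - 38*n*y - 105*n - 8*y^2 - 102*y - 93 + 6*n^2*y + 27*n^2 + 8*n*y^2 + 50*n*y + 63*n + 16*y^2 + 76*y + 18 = 9*n^2 + y^2*(8*n + 8) + y*(6*n^2 + 12*n + 6) - 9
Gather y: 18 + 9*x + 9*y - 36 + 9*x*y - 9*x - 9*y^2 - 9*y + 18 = 9*x*y - 9*y^2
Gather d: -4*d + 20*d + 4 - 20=16*d - 16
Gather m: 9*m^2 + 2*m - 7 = 9*m^2 + 2*m - 7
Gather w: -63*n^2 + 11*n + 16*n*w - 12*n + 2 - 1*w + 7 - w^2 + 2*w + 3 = -63*n^2 - n - w^2 + w*(16*n + 1) + 12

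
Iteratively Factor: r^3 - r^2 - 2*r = (r + 1)*(r^2 - 2*r) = r*(r + 1)*(r - 2)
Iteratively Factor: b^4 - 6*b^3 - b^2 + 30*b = (b)*(b^3 - 6*b^2 - b + 30) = b*(b - 5)*(b^2 - b - 6) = b*(b - 5)*(b - 3)*(b + 2)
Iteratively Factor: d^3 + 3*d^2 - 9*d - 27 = (d + 3)*(d^2 - 9) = (d - 3)*(d + 3)*(d + 3)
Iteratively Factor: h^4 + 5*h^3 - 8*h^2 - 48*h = (h + 4)*(h^3 + h^2 - 12*h) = h*(h + 4)*(h^2 + h - 12) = h*(h + 4)^2*(h - 3)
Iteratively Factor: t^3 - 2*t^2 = (t)*(t^2 - 2*t) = t*(t - 2)*(t)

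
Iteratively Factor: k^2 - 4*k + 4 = (k - 2)*(k - 2)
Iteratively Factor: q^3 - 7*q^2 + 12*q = (q - 4)*(q^2 - 3*q) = (q - 4)*(q - 3)*(q)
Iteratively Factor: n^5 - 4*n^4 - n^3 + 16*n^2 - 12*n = (n - 3)*(n^4 - n^3 - 4*n^2 + 4*n) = (n - 3)*(n - 1)*(n^3 - 4*n) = (n - 3)*(n - 1)*(n + 2)*(n^2 - 2*n) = n*(n - 3)*(n - 1)*(n + 2)*(n - 2)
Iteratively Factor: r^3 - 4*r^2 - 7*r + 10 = (r + 2)*(r^2 - 6*r + 5) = (r - 1)*(r + 2)*(r - 5)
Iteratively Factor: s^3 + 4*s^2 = (s)*(s^2 + 4*s) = s*(s + 4)*(s)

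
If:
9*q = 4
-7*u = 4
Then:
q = 4/9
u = -4/7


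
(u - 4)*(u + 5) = u^2 + u - 20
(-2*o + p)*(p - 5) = -2*o*p + 10*o + p^2 - 5*p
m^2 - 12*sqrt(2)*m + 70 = (m - 7*sqrt(2))*(m - 5*sqrt(2))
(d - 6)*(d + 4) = d^2 - 2*d - 24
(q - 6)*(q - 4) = q^2 - 10*q + 24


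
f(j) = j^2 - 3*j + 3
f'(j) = 2*j - 3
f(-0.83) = 6.18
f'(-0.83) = -4.66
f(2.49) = 1.73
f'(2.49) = 1.98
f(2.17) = 1.20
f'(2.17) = 1.34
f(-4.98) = 42.74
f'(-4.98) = -12.96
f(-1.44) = 9.39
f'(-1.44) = -5.88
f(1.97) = 0.97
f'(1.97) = 0.94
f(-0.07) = 3.21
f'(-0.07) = -3.14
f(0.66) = 1.46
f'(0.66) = -1.68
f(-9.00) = 111.00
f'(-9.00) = -21.00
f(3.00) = 3.00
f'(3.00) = 3.00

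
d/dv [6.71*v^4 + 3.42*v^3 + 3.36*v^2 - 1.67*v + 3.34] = 26.84*v^3 + 10.26*v^2 + 6.72*v - 1.67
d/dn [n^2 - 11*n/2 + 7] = 2*n - 11/2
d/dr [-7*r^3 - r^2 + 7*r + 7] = -21*r^2 - 2*r + 7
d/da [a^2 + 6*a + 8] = 2*a + 6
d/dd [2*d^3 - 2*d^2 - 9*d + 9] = 6*d^2 - 4*d - 9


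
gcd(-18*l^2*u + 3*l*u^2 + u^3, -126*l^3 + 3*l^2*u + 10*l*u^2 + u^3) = -18*l^2 + 3*l*u + u^2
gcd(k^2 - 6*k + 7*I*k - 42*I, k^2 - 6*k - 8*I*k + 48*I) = k - 6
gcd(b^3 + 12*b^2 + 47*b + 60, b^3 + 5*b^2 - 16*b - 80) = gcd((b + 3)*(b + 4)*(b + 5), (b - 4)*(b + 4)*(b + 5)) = b^2 + 9*b + 20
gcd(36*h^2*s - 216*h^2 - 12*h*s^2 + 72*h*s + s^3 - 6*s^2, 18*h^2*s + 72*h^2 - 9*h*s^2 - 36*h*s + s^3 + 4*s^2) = -6*h + s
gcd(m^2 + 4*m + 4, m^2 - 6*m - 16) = m + 2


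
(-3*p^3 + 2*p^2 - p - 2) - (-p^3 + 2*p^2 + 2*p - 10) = -2*p^3 - 3*p + 8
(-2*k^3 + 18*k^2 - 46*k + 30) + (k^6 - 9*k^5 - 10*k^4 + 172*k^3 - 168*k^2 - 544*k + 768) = k^6 - 9*k^5 - 10*k^4 + 170*k^3 - 150*k^2 - 590*k + 798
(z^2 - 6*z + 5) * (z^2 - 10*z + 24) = z^4 - 16*z^3 + 89*z^2 - 194*z + 120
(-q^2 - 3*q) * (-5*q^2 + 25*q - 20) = 5*q^4 - 10*q^3 - 55*q^2 + 60*q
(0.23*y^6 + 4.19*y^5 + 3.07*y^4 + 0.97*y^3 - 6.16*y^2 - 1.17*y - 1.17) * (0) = 0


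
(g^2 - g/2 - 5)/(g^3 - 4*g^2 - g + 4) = (g^2 - g/2 - 5)/(g^3 - 4*g^2 - g + 4)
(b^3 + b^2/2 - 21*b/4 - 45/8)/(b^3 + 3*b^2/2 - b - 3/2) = (b^2 - b - 15/4)/(b^2 - 1)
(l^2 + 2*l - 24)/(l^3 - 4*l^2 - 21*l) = (-l^2 - 2*l + 24)/(l*(-l^2 + 4*l + 21))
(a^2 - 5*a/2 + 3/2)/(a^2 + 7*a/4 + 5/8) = 4*(2*a^2 - 5*a + 3)/(8*a^2 + 14*a + 5)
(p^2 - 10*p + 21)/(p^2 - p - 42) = (p - 3)/(p + 6)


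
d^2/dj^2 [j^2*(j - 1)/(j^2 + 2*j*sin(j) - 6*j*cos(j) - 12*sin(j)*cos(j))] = 2*(4*j^2*(j - 1)*(3*j*sin(j) + j*cos(j) + j + sin(j) - 3*cos(j) - 6*cos(2*j))^2 + j*(j^2 + 2*j*sin(j) - 6*j*cos(j) - 6*sin(2*j))*(j^3*sin(j) - 3*j^3*cos(j) - 25*j^2*sin(j) - 12*j^2*sin(2*j) - 5*j^2*cos(j) - 7*j^2 + 12*j*sin(j) + 12*j*sin(2*j) + 24*j*cos(j) + 36*j*cos(2*j) + 5*j + 4*sin(j) - 12*cos(j) - 24*cos(2*j)) + (j + 2*sin(j))^2*(j - 6*cos(j))^2*(3*j - 1))/((j + 2*sin(j))^3*(j - 6*cos(j))^3)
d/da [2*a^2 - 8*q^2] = 4*a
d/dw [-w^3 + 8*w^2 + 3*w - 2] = -3*w^2 + 16*w + 3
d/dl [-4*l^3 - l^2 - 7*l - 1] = -12*l^2 - 2*l - 7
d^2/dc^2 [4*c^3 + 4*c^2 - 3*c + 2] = 24*c + 8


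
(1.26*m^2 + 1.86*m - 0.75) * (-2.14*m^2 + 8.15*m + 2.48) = -2.6964*m^4 + 6.2886*m^3 + 19.8888*m^2 - 1.4997*m - 1.86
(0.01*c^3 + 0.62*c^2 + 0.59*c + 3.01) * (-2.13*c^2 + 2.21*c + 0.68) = -0.0213*c^5 - 1.2985*c^4 + 0.1203*c^3 - 4.6858*c^2 + 7.0533*c + 2.0468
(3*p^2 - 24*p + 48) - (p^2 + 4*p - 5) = 2*p^2 - 28*p + 53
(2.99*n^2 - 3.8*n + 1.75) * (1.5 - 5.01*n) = -14.9799*n^3 + 23.523*n^2 - 14.4675*n + 2.625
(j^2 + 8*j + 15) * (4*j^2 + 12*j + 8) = 4*j^4 + 44*j^3 + 164*j^2 + 244*j + 120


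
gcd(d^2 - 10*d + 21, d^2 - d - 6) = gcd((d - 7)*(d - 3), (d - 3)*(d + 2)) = d - 3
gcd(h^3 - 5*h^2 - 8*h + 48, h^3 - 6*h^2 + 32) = h^2 - 8*h + 16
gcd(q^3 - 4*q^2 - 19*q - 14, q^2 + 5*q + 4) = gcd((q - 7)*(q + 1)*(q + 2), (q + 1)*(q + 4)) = q + 1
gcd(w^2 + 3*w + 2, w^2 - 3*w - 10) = w + 2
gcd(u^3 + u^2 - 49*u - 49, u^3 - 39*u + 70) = u + 7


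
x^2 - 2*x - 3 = (x - 3)*(x + 1)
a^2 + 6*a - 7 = (a - 1)*(a + 7)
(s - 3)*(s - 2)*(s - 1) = s^3 - 6*s^2 + 11*s - 6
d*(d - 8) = d^2 - 8*d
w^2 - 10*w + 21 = (w - 7)*(w - 3)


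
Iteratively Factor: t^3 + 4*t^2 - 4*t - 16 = (t + 2)*(t^2 + 2*t - 8) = (t + 2)*(t + 4)*(t - 2)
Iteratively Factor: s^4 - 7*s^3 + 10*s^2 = (s)*(s^3 - 7*s^2 + 10*s) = s*(s - 5)*(s^2 - 2*s) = s*(s - 5)*(s - 2)*(s)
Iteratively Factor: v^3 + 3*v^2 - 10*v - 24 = (v + 4)*(v^2 - v - 6) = (v + 2)*(v + 4)*(v - 3)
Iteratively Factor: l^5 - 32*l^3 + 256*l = (l - 4)*(l^4 + 4*l^3 - 16*l^2 - 64*l) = l*(l - 4)*(l^3 + 4*l^2 - 16*l - 64) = l*(l - 4)*(l + 4)*(l^2 - 16) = l*(l - 4)*(l + 4)^2*(l - 4)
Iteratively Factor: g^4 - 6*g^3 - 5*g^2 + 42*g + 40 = (g + 2)*(g^3 - 8*g^2 + 11*g + 20) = (g - 5)*(g + 2)*(g^2 - 3*g - 4) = (g - 5)*(g + 1)*(g + 2)*(g - 4)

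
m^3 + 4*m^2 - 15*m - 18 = (m - 3)*(m + 1)*(m + 6)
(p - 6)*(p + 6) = p^2 - 36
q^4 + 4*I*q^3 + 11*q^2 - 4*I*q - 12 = (q - 1)*(q + 1)*(q - 2*I)*(q + 6*I)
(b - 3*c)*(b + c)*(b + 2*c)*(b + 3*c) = b^4 + 3*b^3*c - 7*b^2*c^2 - 27*b*c^3 - 18*c^4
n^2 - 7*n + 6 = (n - 6)*(n - 1)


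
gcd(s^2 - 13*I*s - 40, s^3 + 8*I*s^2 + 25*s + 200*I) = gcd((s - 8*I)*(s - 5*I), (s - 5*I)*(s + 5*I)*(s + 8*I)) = s - 5*I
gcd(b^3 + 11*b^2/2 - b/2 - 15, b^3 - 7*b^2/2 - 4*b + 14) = b + 2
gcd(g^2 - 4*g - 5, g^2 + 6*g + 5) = g + 1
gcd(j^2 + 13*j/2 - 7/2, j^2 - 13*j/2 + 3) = j - 1/2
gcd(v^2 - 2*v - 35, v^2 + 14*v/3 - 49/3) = 1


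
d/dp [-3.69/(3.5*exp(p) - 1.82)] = 12.915*exp(p)/(3.5*exp(p) - 1.82)^2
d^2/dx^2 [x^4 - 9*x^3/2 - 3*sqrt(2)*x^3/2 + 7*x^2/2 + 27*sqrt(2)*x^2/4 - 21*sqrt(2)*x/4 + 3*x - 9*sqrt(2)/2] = 12*x^2 - 27*x - 9*sqrt(2)*x + 7 + 27*sqrt(2)/2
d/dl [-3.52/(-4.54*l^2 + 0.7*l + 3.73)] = (2.464 - 31.9616*l)/(-4.54*l^2 + 0.7*l + 3.73)^2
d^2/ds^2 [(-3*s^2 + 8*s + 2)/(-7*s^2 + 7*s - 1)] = 2*(-245*s^3 - 357*s^2 + 462*s - 137)/(343*s^6 - 1029*s^5 + 1176*s^4 - 637*s^3 + 168*s^2 - 21*s + 1)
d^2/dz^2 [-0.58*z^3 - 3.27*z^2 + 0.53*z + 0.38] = -3.48*z - 6.54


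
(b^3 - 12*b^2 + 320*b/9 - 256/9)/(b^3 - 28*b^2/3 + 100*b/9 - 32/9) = (9*b^2 - 36*b + 32)/(9*b^2 - 12*b + 4)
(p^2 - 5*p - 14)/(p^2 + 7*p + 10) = (p - 7)/(p + 5)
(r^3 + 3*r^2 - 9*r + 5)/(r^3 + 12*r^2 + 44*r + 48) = (r^3 + 3*r^2 - 9*r + 5)/(r^3 + 12*r^2 + 44*r + 48)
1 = 1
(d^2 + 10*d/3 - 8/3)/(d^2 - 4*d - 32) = (d - 2/3)/(d - 8)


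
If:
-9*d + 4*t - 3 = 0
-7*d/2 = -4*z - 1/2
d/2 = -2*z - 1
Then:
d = -1/3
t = 0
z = -5/12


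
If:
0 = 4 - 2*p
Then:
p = 2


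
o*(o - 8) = o^2 - 8*o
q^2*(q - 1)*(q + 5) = q^4 + 4*q^3 - 5*q^2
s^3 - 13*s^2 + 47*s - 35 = (s - 7)*(s - 5)*(s - 1)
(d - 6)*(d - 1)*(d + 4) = d^3 - 3*d^2 - 22*d + 24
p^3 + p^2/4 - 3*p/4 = p*(p - 3/4)*(p + 1)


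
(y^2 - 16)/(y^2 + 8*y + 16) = (y - 4)/(y + 4)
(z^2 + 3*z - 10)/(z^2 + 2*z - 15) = (z - 2)/(z - 3)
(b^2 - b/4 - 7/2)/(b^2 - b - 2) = (b + 7/4)/(b + 1)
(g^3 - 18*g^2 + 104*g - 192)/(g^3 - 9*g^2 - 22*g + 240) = (g - 4)/(g + 5)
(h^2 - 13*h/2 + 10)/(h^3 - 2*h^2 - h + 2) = (h^2 - 13*h/2 + 10)/(h^3 - 2*h^2 - h + 2)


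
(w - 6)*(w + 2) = w^2 - 4*w - 12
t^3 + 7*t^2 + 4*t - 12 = (t - 1)*(t + 2)*(t + 6)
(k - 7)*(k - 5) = k^2 - 12*k + 35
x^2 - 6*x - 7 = (x - 7)*(x + 1)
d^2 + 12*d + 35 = (d + 5)*(d + 7)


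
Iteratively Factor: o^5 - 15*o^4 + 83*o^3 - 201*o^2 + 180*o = (o - 5)*(o^4 - 10*o^3 + 33*o^2 - 36*o) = (o - 5)*(o - 3)*(o^3 - 7*o^2 + 12*o) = (o - 5)*(o - 3)^2*(o^2 - 4*o) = o*(o - 5)*(o - 3)^2*(o - 4)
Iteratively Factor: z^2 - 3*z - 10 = (z + 2)*(z - 5)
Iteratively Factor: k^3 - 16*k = (k)*(k^2 - 16) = k*(k - 4)*(k + 4)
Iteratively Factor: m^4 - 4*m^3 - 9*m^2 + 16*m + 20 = (m - 5)*(m^3 + m^2 - 4*m - 4) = (m - 5)*(m + 2)*(m^2 - m - 2) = (m - 5)*(m - 2)*(m + 2)*(m + 1)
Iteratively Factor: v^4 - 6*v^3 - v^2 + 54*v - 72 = (v + 3)*(v^3 - 9*v^2 + 26*v - 24) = (v - 3)*(v + 3)*(v^2 - 6*v + 8) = (v - 3)*(v - 2)*(v + 3)*(v - 4)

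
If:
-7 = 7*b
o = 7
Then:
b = -1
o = 7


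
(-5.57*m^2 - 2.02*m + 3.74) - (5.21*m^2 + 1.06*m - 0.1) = -10.78*m^2 - 3.08*m + 3.84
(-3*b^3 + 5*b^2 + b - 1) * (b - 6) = -3*b^4 + 23*b^3 - 29*b^2 - 7*b + 6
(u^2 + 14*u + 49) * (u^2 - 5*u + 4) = u^4 + 9*u^3 - 17*u^2 - 189*u + 196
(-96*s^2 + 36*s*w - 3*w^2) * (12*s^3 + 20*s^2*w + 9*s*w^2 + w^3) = -1152*s^5 - 1488*s^4*w - 180*s^3*w^2 + 168*s^2*w^3 + 9*s*w^4 - 3*w^5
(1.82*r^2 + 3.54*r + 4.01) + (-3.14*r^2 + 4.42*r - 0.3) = -1.32*r^2 + 7.96*r + 3.71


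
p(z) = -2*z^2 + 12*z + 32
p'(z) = 12 - 4*z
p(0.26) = 34.98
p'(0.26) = 10.96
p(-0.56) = 24.65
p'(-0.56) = 14.24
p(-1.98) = 0.40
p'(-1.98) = 19.92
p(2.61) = 49.70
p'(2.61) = 1.56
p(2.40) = 49.28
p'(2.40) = 2.40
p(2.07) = 48.27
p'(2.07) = 3.72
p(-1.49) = 9.68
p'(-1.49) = 17.96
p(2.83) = 49.94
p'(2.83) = 0.68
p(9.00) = -22.00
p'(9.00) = -24.00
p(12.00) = -112.00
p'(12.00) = -36.00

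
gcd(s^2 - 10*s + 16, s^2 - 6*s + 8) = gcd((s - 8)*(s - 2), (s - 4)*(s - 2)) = s - 2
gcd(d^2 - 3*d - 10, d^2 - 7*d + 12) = 1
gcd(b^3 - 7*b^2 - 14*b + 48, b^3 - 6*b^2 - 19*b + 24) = b^2 - 5*b - 24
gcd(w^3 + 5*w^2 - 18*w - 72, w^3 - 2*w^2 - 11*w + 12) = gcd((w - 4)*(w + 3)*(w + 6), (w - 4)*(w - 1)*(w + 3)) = w^2 - w - 12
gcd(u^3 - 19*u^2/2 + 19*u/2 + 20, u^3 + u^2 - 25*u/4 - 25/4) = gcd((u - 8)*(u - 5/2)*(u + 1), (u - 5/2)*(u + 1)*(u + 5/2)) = u^2 - 3*u/2 - 5/2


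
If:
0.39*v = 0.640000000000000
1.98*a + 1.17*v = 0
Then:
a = -0.97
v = 1.64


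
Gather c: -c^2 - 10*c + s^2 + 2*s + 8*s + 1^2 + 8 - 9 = -c^2 - 10*c + s^2 + 10*s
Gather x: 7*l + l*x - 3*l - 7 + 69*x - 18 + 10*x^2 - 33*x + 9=4*l + 10*x^2 + x*(l + 36) - 16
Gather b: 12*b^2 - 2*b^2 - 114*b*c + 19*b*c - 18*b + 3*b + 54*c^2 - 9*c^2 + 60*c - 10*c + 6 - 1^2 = 10*b^2 + b*(-95*c - 15) + 45*c^2 + 50*c + 5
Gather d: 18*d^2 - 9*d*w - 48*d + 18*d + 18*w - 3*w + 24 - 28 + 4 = 18*d^2 + d*(-9*w - 30) + 15*w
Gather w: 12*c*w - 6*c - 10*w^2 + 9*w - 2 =-6*c - 10*w^2 + w*(12*c + 9) - 2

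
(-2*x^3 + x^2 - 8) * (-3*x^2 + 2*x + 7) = 6*x^5 - 7*x^4 - 12*x^3 + 31*x^2 - 16*x - 56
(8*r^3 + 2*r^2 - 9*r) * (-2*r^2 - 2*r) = -16*r^5 - 20*r^4 + 14*r^3 + 18*r^2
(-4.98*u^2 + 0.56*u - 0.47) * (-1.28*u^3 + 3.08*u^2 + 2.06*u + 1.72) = 6.3744*u^5 - 16.0552*u^4 - 7.9324*u^3 - 8.8596*u^2 - 0.00499999999999989*u - 0.8084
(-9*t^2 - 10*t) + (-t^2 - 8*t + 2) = -10*t^2 - 18*t + 2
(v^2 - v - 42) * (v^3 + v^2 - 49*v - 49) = v^5 - 92*v^3 - 42*v^2 + 2107*v + 2058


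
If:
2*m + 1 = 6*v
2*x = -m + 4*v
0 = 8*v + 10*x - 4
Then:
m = -2/13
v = 3/26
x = 4/13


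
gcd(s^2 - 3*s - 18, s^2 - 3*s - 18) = s^2 - 3*s - 18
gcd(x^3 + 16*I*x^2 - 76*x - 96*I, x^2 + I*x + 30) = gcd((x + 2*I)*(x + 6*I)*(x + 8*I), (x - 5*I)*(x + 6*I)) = x + 6*I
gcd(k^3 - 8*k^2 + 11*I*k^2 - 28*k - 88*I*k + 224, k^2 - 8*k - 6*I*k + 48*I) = k - 8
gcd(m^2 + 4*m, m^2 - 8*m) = m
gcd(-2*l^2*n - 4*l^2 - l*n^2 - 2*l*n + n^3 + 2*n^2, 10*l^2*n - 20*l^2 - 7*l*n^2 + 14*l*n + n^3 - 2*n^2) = 2*l - n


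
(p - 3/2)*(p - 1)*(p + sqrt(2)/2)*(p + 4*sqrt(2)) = p^4 - 5*p^3/2 + 9*sqrt(2)*p^3/2 - 45*sqrt(2)*p^2/4 + 11*p^2/2 - 10*p + 27*sqrt(2)*p/4 + 6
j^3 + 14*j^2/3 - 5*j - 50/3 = (j - 2)*(j + 5/3)*(j + 5)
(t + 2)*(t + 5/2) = t^2 + 9*t/2 + 5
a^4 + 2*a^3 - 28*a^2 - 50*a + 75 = (a - 5)*(a - 1)*(a + 3)*(a + 5)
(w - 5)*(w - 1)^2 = w^3 - 7*w^2 + 11*w - 5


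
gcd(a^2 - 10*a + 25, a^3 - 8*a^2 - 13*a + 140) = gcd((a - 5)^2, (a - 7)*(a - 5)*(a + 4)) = a - 5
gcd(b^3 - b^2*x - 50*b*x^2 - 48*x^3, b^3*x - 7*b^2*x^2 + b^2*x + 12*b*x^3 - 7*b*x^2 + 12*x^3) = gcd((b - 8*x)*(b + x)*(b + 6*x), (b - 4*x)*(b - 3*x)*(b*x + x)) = 1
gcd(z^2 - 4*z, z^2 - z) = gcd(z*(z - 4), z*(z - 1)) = z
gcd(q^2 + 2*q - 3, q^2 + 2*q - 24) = 1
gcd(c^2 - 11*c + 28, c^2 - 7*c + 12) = c - 4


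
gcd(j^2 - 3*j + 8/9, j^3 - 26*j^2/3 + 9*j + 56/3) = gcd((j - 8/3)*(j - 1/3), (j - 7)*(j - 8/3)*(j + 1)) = j - 8/3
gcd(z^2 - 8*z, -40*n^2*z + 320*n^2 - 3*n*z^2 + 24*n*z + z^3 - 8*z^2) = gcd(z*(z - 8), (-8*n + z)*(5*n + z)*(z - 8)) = z - 8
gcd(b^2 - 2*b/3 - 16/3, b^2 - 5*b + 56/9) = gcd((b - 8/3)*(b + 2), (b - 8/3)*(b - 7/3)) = b - 8/3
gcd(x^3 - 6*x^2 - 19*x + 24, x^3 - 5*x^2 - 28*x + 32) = x^2 - 9*x + 8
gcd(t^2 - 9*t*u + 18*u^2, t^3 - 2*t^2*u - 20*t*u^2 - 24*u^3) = t - 6*u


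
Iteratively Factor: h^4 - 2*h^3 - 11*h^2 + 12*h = (h + 3)*(h^3 - 5*h^2 + 4*h) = (h - 4)*(h + 3)*(h^2 - h) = (h - 4)*(h - 1)*(h + 3)*(h)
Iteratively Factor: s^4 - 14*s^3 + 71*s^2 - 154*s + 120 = (s - 5)*(s^3 - 9*s^2 + 26*s - 24) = (s - 5)*(s - 2)*(s^2 - 7*s + 12) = (s - 5)*(s - 4)*(s - 2)*(s - 3)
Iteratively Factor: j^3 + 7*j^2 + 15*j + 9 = (j + 1)*(j^2 + 6*j + 9) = (j + 1)*(j + 3)*(j + 3)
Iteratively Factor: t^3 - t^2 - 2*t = (t - 2)*(t^2 + t) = t*(t - 2)*(t + 1)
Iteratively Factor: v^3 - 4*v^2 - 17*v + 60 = (v + 4)*(v^2 - 8*v + 15) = (v - 5)*(v + 4)*(v - 3)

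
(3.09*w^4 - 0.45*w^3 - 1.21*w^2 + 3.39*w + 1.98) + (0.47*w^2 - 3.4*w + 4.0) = 3.09*w^4 - 0.45*w^3 - 0.74*w^2 - 0.00999999999999979*w + 5.98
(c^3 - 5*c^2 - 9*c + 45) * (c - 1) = c^4 - 6*c^3 - 4*c^2 + 54*c - 45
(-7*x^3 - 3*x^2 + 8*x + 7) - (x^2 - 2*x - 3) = -7*x^3 - 4*x^2 + 10*x + 10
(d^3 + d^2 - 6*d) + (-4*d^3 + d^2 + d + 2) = -3*d^3 + 2*d^2 - 5*d + 2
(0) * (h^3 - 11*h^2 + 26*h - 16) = 0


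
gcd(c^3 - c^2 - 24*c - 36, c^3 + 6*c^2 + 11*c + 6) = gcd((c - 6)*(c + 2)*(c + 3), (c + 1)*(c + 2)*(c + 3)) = c^2 + 5*c + 6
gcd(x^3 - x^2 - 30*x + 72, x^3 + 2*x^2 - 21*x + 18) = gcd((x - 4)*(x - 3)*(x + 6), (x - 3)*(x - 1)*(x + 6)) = x^2 + 3*x - 18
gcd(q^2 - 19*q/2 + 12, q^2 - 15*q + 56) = q - 8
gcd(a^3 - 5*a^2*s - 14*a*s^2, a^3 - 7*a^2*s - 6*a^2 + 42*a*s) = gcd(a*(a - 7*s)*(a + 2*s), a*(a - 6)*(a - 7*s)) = -a^2 + 7*a*s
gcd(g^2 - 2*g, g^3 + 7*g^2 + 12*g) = g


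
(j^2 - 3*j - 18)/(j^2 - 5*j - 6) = (j + 3)/(j + 1)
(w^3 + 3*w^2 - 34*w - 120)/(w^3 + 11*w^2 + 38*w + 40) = (w - 6)/(w + 2)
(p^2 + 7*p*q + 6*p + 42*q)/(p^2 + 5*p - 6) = (p + 7*q)/(p - 1)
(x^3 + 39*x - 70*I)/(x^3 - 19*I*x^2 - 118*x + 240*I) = (x^2 + 5*I*x + 14)/(x^2 - 14*I*x - 48)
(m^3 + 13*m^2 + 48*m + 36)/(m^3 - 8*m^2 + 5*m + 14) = (m^2 + 12*m + 36)/(m^2 - 9*m + 14)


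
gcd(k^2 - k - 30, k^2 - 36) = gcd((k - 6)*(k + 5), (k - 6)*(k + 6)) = k - 6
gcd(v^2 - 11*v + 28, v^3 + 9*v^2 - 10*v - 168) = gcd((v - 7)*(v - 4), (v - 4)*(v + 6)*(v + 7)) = v - 4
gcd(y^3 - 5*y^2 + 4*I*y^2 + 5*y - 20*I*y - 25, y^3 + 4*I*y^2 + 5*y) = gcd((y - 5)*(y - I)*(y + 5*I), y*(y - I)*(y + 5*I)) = y^2 + 4*I*y + 5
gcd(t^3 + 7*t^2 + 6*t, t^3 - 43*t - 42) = t^2 + 7*t + 6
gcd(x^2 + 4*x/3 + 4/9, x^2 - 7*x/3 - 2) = x + 2/3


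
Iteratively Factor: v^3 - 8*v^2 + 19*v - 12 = (v - 4)*(v^2 - 4*v + 3) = (v - 4)*(v - 3)*(v - 1)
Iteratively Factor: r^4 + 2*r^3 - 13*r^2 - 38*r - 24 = (r + 3)*(r^3 - r^2 - 10*r - 8) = (r + 2)*(r + 3)*(r^2 - 3*r - 4) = (r - 4)*(r + 2)*(r + 3)*(r + 1)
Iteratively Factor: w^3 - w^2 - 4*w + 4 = (w - 2)*(w^2 + w - 2) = (w - 2)*(w + 2)*(w - 1)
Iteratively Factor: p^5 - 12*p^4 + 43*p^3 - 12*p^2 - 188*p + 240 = (p - 5)*(p^4 - 7*p^3 + 8*p^2 + 28*p - 48) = (p - 5)*(p - 2)*(p^3 - 5*p^2 - 2*p + 24) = (p - 5)*(p - 4)*(p - 2)*(p^2 - p - 6) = (p - 5)*(p - 4)*(p - 3)*(p - 2)*(p + 2)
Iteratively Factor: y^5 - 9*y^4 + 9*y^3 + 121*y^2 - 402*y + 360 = (y + 4)*(y^4 - 13*y^3 + 61*y^2 - 123*y + 90) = (y - 2)*(y + 4)*(y^3 - 11*y^2 + 39*y - 45) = (y - 3)*(y - 2)*(y + 4)*(y^2 - 8*y + 15) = (y - 3)^2*(y - 2)*(y + 4)*(y - 5)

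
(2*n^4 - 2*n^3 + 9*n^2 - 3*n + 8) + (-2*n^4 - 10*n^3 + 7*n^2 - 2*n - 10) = -12*n^3 + 16*n^2 - 5*n - 2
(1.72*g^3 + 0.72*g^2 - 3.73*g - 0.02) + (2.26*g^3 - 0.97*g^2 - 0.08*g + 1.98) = 3.98*g^3 - 0.25*g^2 - 3.81*g + 1.96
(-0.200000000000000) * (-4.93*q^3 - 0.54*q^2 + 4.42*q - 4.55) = 0.986*q^3 + 0.108*q^2 - 0.884*q + 0.91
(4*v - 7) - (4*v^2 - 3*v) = -4*v^2 + 7*v - 7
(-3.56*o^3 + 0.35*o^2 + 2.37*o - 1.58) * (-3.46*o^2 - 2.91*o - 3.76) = 12.3176*o^5 + 9.1486*o^4 + 4.1669*o^3 - 2.7459*o^2 - 4.3134*o + 5.9408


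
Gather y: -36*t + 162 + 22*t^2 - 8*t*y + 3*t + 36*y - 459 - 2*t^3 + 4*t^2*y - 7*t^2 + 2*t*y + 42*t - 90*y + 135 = -2*t^3 + 15*t^2 + 9*t + y*(4*t^2 - 6*t - 54) - 162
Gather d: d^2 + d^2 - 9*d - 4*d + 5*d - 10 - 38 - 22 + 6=2*d^2 - 8*d - 64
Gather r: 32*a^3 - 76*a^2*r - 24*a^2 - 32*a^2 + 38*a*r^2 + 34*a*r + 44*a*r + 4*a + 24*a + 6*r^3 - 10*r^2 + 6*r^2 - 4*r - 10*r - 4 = 32*a^3 - 56*a^2 + 28*a + 6*r^3 + r^2*(38*a - 4) + r*(-76*a^2 + 78*a - 14) - 4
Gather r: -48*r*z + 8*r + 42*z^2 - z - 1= r*(8 - 48*z) + 42*z^2 - z - 1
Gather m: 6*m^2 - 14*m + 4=6*m^2 - 14*m + 4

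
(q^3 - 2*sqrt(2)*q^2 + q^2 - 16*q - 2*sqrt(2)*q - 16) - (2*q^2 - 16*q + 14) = q^3 - 2*sqrt(2)*q^2 - q^2 - 2*sqrt(2)*q - 30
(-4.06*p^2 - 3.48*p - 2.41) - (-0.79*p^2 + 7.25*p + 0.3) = -3.27*p^2 - 10.73*p - 2.71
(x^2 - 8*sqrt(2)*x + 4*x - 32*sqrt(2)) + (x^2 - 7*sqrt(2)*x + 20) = 2*x^2 - 15*sqrt(2)*x + 4*x - 32*sqrt(2) + 20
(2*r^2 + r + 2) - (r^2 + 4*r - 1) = r^2 - 3*r + 3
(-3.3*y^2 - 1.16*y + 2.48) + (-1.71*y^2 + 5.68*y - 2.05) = -5.01*y^2 + 4.52*y + 0.43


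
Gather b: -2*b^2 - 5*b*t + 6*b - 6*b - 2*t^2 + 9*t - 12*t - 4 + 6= -2*b^2 - 5*b*t - 2*t^2 - 3*t + 2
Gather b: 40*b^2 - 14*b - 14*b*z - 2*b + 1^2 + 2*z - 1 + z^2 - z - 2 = 40*b^2 + b*(-14*z - 16) + z^2 + z - 2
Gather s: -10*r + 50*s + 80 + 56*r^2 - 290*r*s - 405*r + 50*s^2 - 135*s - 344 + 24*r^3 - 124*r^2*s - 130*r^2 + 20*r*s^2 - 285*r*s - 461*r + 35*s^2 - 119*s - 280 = 24*r^3 - 74*r^2 - 876*r + s^2*(20*r + 85) + s*(-124*r^2 - 575*r - 204) - 544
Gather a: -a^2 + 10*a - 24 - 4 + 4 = -a^2 + 10*a - 24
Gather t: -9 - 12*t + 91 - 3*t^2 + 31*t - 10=-3*t^2 + 19*t + 72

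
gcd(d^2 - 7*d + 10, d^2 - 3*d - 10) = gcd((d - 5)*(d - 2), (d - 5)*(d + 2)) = d - 5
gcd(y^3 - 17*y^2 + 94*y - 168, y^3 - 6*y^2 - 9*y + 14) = y - 7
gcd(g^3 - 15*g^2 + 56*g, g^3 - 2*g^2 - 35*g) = g^2 - 7*g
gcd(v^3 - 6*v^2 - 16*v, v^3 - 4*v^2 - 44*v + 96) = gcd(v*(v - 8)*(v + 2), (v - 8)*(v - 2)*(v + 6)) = v - 8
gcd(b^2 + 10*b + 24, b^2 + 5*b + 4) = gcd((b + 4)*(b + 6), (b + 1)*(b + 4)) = b + 4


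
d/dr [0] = 0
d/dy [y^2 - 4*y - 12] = 2*y - 4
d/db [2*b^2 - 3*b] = 4*b - 3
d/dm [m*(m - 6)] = 2*m - 6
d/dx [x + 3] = 1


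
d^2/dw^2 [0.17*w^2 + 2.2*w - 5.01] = 0.340000000000000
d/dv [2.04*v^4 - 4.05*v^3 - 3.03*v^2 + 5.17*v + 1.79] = 8.16*v^3 - 12.15*v^2 - 6.06*v + 5.17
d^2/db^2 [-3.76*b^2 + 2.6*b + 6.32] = -7.52000000000000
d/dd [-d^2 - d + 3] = -2*d - 1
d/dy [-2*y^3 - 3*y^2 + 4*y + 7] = -6*y^2 - 6*y + 4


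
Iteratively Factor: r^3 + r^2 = (r + 1)*(r^2) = r*(r + 1)*(r)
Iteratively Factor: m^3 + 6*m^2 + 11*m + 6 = (m + 1)*(m^2 + 5*m + 6) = (m + 1)*(m + 2)*(m + 3)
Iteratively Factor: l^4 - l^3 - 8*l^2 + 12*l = (l - 2)*(l^3 + l^2 - 6*l) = l*(l - 2)*(l^2 + l - 6) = l*(l - 2)^2*(l + 3)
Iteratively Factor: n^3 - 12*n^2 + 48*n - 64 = (n - 4)*(n^2 - 8*n + 16) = (n - 4)^2*(n - 4)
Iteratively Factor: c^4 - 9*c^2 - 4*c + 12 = (c + 2)*(c^3 - 2*c^2 - 5*c + 6) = (c + 2)^2*(c^2 - 4*c + 3) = (c - 1)*(c + 2)^2*(c - 3)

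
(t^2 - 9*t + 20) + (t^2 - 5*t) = 2*t^2 - 14*t + 20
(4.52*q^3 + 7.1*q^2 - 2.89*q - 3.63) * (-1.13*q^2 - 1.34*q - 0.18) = -5.1076*q^5 - 14.0798*q^4 - 7.0619*q^3 + 6.6965*q^2 + 5.3844*q + 0.6534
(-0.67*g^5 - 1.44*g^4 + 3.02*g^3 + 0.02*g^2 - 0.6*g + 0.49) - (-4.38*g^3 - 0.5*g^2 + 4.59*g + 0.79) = -0.67*g^5 - 1.44*g^4 + 7.4*g^3 + 0.52*g^2 - 5.19*g - 0.3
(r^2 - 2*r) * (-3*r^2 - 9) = -3*r^4 + 6*r^3 - 9*r^2 + 18*r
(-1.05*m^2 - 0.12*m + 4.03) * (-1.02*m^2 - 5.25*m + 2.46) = 1.071*m^4 + 5.6349*m^3 - 6.0636*m^2 - 21.4527*m + 9.9138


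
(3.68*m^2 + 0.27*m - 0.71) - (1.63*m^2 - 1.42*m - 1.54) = 2.05*m^2 + 1.69*m + 0.83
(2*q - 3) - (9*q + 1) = -7*q - 4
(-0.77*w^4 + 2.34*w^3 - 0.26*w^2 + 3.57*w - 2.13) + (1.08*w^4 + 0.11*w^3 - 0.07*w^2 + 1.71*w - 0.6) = 0.31*w^4 + 2.45*w^3 - 0.33*w^2 + 5.28*w - 2.73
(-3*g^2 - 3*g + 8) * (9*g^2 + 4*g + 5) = -27*g^4 - 39*g^3 + 45*g^2 + 17*g + 40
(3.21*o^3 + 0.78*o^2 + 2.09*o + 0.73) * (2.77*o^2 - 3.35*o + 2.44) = 8.8917*o^5 - 8.5929*o^4 + 11.0087*o^3 - 3.0762*o^2 + 2.6541*o + 1.7812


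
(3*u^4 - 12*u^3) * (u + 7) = 3*u^5 + 9*u^4 - 84*u^3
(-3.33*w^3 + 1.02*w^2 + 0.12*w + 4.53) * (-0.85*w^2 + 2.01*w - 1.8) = 2.8305*w^5 - 7.5603*w^4 + 7.9422*w^3 - 5.4453*w^2 + 8.8893*w - 8.154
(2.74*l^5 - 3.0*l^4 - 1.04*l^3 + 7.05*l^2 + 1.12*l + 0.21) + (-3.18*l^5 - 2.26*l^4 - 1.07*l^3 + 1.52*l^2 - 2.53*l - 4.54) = -0.44*l^5 - 5.26*l^4 - 2.11*l^3 + 8.57*l^2 - 1.41*l - 4.33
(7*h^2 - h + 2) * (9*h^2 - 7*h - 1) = 63*h^4 - 58*h^3 + 18*h^2 - 13*h - 2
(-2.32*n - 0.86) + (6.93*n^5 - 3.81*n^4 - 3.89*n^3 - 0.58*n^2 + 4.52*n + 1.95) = 6.93*n^5 - 3.81*n^4 - 3.89*n^3 - 0.58*n^2 + 2.2*n + 1.09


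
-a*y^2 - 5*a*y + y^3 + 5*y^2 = y*(-a + y)*(y + 5)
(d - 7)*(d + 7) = d^2 - 49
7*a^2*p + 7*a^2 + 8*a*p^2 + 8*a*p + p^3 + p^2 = (a + p)*(7*a + p)*(p + 1)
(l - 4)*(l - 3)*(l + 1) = l^3 - 6*l^2 + 5*l + 12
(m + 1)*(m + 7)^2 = m^3 + 15*m^2 + 63*m + 49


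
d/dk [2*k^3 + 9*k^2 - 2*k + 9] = 6*k^2 + 18*k - 2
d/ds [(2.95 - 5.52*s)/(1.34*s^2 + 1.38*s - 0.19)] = (7.3968*s^2 - 7.906*s - 3.0222)/(1.7956*s^4 + 3.6984*s^3 + 1.3952*s^2 - 0.5244*s + 0.0361)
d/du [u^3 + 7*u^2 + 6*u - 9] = 3*u^2 + 14*u + 6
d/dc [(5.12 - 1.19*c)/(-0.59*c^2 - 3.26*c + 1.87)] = (-0.7021*c^2 + 6.0416*c + 14.4659)/(0.3481*c^4 + 3.8468*c^3 + 8.421*c^2 - 12.1924*c + 3.4969)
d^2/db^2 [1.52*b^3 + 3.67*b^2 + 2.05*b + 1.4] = 9.12*b + 7.34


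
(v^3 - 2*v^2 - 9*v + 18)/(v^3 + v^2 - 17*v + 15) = (v^2 + v - 6)/(v^2 + 4*v - 5)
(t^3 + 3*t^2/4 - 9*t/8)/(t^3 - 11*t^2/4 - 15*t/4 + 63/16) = 2*t/(2*t - 7)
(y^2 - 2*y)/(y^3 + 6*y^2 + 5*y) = (y - 2)/(y^2 + 6*y + 5)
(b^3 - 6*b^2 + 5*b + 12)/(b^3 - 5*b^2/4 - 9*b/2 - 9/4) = 4*(b - 4)/(4*b + 3)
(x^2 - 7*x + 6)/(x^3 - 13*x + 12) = (x - 6)/(x^2 + x - 12)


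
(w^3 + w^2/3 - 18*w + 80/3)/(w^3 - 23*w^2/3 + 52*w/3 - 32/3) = (w^2 + 3*w - 10)/(w^2 - 5*w + 4)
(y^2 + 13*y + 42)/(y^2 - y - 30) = (y^2 + 13*y + 42)/(y^2 - y - 30)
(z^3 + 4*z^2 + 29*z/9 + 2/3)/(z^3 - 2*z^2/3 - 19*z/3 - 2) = (z^2 + 11*z/3 + 2)/(z^2 - z - 6)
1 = 1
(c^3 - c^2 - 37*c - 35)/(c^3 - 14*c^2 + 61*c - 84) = (c^2 + 6*c + 5)/(c^2 - 7*c + 12)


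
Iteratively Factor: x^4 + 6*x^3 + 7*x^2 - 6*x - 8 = (x - 1)*(x^3 + 7*x^2 + 14*x + 8) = (x - 1)*(x + 2)*(x^2 + 5*x + 4) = (x - 1)*(x + 1)*(x + 2)*(x + 4)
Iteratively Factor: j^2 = (j)*(j)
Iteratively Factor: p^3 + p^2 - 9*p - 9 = (p + 3)*(p^2 - 2*p - 3) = (p + 1)*(p + 3)*(p - 3)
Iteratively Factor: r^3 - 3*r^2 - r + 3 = (r + 1)*(r^2 - 4*r + 3) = (r - 1)*(r + 1)*(r - 3)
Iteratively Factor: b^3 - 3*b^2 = (b)*(b^2 - 3*b) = b^2*(b - 3)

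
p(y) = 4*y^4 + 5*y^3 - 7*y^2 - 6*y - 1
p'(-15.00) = -50421.00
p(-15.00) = 184139.00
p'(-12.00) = -25326.00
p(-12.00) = 73367.00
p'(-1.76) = -22.12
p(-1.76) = -1.00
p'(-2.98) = -254.49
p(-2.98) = 137.85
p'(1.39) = 46.49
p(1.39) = 5.50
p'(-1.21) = 4.56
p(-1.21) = -4.27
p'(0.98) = 9.75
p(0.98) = -5.21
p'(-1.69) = -16.73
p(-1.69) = -2.36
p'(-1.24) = 3.92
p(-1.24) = -4.40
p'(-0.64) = 4.91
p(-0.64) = -0.67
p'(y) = 16*y^3 + 15*y^2 - 14*y - 6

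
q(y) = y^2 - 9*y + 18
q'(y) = 2*y - 9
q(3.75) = -1.69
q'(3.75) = -1.50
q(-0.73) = 25.10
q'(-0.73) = -10.46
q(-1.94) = 39.22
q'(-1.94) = -12.88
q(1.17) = 8.84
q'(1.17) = -6.66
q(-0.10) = 18.91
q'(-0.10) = -9.20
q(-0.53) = 23.05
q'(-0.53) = -10.06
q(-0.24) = 20.22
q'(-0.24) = -9.48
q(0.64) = 12.65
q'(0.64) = -7.72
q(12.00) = 54.00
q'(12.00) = 15.00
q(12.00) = 54.00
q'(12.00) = 15.00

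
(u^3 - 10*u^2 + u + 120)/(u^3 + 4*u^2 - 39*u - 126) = (u^2 - 13*u + 40)/(u^2 + u - 42)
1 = 1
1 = 1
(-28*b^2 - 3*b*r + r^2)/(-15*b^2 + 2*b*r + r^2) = (-28*b^2 - 3*b*r + r^2)/(-15*b^2 + 2*b*r + r^2)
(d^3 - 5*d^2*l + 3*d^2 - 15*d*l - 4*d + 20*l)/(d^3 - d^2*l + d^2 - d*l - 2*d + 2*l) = (d^2 - 5*d*l + 4*d - 20*l)/(d^2 - d*l + 2*d - 2*l)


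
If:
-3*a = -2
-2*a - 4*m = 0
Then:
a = 2/3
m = -1/3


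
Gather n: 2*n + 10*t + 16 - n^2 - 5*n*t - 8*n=-n^2 + n*(-5*t - 6) + 10*t + 16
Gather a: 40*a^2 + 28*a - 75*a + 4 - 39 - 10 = 40*a^2 - 47*a - 45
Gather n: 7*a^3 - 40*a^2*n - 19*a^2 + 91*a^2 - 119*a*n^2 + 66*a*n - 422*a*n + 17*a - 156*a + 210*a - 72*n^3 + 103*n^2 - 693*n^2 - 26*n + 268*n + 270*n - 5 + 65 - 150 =7*a^3 + 72*a^2 + 71*a - 72*n^3 + n^2*(-119*a - 590) + n*(-40*a^2 - 356*a + 512) - 90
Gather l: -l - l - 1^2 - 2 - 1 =-2*l - 4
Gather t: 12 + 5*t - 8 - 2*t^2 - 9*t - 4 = -2*t^2 - 4*t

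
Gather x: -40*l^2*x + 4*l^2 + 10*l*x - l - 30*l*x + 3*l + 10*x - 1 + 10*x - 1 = 4*l^2 + 2*l + x*(-40*l^2 - 20*l + 20) - 2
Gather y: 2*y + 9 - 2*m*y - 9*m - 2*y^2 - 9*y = -9*m - 2*y^2 + y*(-2*m - 7) + 9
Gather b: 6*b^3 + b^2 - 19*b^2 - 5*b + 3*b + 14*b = 6*b^3 - 18*b^2 + 12*b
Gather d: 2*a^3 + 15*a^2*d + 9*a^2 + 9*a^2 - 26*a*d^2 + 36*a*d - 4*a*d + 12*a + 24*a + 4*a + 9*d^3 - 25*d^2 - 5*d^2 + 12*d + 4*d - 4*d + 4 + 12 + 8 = 2*a^3 + 18*a^2 + 40*a + 9*d^3 + d^2*(-26*a - 30) + d*(15*a^2 + 32*a + 12) + 24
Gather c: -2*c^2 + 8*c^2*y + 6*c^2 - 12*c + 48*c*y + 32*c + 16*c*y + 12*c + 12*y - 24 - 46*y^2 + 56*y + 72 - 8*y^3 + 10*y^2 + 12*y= c^2*(8*y + 4) + c*(64*y + 32) - 8*y^3 - 36*y^2 + 80*y + 48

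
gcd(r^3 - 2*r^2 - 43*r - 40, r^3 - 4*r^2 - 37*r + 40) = r^2 - 3*r - 40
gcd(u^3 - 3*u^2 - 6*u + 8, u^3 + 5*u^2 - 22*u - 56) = u^2 - 2*u - 8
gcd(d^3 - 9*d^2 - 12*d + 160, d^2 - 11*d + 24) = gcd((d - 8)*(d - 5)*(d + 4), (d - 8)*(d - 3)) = d - 8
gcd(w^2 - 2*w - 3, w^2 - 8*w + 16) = 1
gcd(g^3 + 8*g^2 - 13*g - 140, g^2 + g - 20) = g^2 + g - 20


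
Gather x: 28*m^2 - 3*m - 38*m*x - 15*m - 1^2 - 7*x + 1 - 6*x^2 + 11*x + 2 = 28*m^2 - 18*m - 6*x^2 + x*(4 - 38*m) + 2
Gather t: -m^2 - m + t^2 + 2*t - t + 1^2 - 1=-m^2 - m + t^2 + t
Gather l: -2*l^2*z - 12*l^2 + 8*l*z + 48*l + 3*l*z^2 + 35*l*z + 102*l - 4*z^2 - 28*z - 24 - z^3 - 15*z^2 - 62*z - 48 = l^2*(-2*z - 12) + l*(3*z^2 + 43*z + 150) - z^3 - 19*z^2 - 90*z - 72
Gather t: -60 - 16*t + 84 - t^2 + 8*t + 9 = -t^2 - 8*t + 33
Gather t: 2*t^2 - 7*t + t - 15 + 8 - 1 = 2*t^2 - 6*t - 8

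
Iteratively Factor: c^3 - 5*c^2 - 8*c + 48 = (c + 3)*(c^2 - 8*c + 16) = (c - 4)*(c + 3)*(c - 4)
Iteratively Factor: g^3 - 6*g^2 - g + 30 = (g - 3)*(g^2 - 3*g - 10) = (g - 3)*(g + 2)*(g - 5)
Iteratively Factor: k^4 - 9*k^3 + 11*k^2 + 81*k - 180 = (k - 3)*(k^3 - 6*k^2 - 7*k + 60) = (k - 3)*(k + 3)*(k^2 - 9*k + 20) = (k - 5)*(k - 3)*(k + 3)*(k - 4)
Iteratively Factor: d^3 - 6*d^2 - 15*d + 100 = (d - 5)*(d^2 - d - 20) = (d - 5)^2*(d + 4)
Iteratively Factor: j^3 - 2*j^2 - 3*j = (j - 3)*(j^2 + j) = (j - 3)*(j + 1)*(j)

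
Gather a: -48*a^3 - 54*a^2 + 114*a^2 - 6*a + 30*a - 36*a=-48*a^3 + 60*a^2 - 12*a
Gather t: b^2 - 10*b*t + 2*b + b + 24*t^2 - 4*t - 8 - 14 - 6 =b^2 + 3*b + 24*t^2 + t*(-10*b - 4) - 28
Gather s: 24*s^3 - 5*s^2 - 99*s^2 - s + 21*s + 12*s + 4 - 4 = 24*s^3 - 104*s^2 + 32*s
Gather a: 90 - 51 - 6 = 33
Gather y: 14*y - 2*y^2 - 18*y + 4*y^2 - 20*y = 2*y^2 - 24*y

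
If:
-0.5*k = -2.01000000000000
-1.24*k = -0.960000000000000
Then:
No Solution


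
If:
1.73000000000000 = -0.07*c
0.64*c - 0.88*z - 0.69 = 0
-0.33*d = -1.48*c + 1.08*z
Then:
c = -24.71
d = -49.45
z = -18.76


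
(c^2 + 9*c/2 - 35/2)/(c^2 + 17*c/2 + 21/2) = (2*c - 5)/(2*c + 3)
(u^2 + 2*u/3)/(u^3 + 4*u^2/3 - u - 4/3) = u*(3*u + 2)/(3*u^3 + 4*u^2 - 3*u - 4)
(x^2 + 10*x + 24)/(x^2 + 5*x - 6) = (x + 4)/(x - 1)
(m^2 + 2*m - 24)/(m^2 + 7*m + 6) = (m - 4)/(m + 1)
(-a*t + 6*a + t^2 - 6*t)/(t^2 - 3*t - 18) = (-a + t)/(t + 3)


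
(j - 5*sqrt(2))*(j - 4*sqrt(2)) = j^2 - 9*sqrt(2)*j + 40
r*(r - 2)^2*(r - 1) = r^4 - 5*r^3 + 8*r^2 - 4*r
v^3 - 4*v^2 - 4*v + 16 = (v - 4)*(v - 2)*(v + 2)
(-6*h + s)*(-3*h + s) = 18*h^2 - 9*h*s + s^2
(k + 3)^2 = k^2 + 6*k + 9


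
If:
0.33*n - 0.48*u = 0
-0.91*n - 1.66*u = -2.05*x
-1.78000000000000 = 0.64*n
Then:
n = -2.78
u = -1.91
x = -2.78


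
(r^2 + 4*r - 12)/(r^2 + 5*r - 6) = (r - 2)/(r - 1)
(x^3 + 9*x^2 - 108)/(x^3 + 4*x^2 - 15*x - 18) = (x + 6)/(x + 1)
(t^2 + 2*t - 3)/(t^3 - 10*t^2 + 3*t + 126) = (t - 1)/(t^2 - 13*t + 42)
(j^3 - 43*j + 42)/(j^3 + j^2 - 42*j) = (j - 1)/j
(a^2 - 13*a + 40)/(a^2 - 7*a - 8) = (a - 5)/(a + 1)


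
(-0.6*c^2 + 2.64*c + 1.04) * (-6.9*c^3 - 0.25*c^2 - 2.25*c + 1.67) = 4.14*c^5 - 18.066*c^4 - 6.486*c^3 - 7.202*c^2 + 2.0688*c + 1.7368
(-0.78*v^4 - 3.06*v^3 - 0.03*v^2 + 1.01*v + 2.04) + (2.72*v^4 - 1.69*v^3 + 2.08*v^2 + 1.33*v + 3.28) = 1.94*v^4 - 4.75*v^3 + 2.05*v^2 + 2.34*v + 5.32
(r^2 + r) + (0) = r^2 + r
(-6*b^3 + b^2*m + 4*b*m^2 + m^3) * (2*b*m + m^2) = -12*b^4*m - 4*b^3*m^2 + 9*b^2*m^3 + 6*b*m^4 + m^5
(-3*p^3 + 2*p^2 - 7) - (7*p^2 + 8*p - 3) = -3*p^3 - 5*p^2 - 8*p - 4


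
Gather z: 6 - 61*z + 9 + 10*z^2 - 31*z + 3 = 10*z^2 - 92*z + 18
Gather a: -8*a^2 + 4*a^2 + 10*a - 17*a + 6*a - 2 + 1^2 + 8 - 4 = -4*a^2 - a + 3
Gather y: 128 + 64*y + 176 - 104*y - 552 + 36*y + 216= -4*y - 32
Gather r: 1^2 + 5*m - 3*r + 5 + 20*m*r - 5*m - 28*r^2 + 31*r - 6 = -28*r^2 + r*(20*m + 28)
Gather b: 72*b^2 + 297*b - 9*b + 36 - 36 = 72*b^2 + 288*b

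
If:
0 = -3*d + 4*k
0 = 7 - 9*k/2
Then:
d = 56/27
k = 14/9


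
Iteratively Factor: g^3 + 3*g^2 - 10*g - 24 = (g + 4)*(g^2 - g - 6) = (g - 3)*(g + 4)*(g + 2)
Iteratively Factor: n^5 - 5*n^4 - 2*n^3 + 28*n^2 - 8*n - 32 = (n + 2)*(n^4 - 7*n^3 + 12*n^2 + 4*n - 16) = (n - 2)*(n + 2)*(n^3 - 5*n^2 + 2*n + 8) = (n - 2)*(n + 1)*(n + 2)*(n^2 - 6*n + 8) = (n - 4)*(n - 2)*(n + 1)*(n + 2)*(n - 2)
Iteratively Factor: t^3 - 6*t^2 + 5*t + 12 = (t - 4)*(t^2 - 2*t - 3) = (t - 4)*(t + 1)*(t - 3)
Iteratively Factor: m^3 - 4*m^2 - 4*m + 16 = (m - 4)*(m^2 - 4) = (m - 4)*(m - 2)*(m + 2)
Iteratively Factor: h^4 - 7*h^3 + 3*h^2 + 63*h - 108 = (h - 4)*(h^3 - 3*h^2 - 9*h + 27) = (h - 4)*(h + 3)*(h^2 - 6*h + 9) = (h - 4)*(h - 3)*(h + 3)*(h - 3)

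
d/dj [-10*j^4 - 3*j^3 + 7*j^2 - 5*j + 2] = -40*j^3 - 9*j^2 + 14*j - 5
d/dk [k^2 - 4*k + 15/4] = 2*k - 4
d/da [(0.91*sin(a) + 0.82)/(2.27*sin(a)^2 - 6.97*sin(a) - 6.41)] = (-3.7228*sin(a) + 1.03285*cos(2*a) - 1.15055)*cos(a)/(-2.27*sin(a)^2 + 6.97*sin(a) + 6.41)^2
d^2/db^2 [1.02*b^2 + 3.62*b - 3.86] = 2.04000000000000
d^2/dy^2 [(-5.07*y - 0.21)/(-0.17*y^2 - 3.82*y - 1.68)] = ((0.34*y + 3.82)*(0.68*y + 7.64)*(5.07*y + 0.21) - (5.1714*y + 38.8062)*(0.17*y^2 + 3.82*y + 1.68))/(0.17*y^2 + 3.82*y + 1.68)^3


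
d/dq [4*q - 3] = 4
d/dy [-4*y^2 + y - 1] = 1 - 8*y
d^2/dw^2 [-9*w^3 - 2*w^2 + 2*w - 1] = -54*w - 4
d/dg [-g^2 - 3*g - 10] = -2*g - 3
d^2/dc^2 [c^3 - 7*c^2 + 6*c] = 6*c - 14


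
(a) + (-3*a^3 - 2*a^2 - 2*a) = -3*a^3 - 2*a^2 - a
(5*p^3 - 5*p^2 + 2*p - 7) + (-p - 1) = 5*p^3 - 5*p^2 + p - 8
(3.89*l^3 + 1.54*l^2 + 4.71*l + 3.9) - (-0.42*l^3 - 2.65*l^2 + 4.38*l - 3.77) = 4.31*l^3 + 4.19*l^2 + 0.33*l + 7.67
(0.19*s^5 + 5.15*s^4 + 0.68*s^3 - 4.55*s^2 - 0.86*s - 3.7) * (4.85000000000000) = 0.9215*s^5 + 24.9775*s^4 + 3.298*s^3 - 22.0675*s^2 - 4.171*s - 17.945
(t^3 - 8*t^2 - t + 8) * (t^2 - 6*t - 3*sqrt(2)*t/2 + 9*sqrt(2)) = t^5 - 14*t^4 - 3*sqrt(2)*t^4/2 + 21*sqrt(2)*t^3 + 47*t^3 - 141*sqrt(2)*t^2/2 + 14*t^2 - 48*t - 21*sqrt(2)*t + 72*sqrt(2)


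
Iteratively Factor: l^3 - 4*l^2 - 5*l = (l - 5)*(l^2 + l) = (l - 5)*(l + 1)*(l)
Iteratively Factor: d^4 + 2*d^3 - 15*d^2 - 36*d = (d - 4)*(d^3 + 6*d^2 + 9*d) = (d - 4)*(d + 3)*(d^2 + 3*d) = d*(d - 4)*(d + 3)*(d + 3)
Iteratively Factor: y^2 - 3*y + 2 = (y - 1)*(y - 2)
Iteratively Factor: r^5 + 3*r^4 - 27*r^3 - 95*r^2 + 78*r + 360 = (r - 2)*(r^4 + 5*r^3 - 17*r^2 - 129*r - 180) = (r - 2)*(r + 4)*(r^3 + r^2 - 21*r - 45) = (r - 2)*(r + 3)*(r + 4)*(r^2 - 2*r - 15) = (r - 2)*(r + 3)^2*(r + 4)*(r - 5)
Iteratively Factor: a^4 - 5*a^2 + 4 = (a + 1)*(a^3 - a^2 - 4*a + 4) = (a + 1)*(a + 2)*(a^2 - 3*a + 2) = (a - 1)*(a + 1)*(a + 2)*(a - 2)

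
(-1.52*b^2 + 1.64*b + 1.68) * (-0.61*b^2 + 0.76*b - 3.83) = 0.9272*b^4 - 2.1556*b^3 + 6.0432*b^2 - 5.0044*b - 6.4344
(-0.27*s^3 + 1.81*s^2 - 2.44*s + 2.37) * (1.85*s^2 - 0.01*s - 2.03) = -0.4995*s^5 + 3.3512*s^4 - 3.984*s^3 + 0.7346*s^2 + 4.9295*s - 4.8111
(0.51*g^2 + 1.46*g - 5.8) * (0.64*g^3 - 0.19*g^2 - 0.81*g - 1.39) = 0.3264*g^5 + 0.8375*g^4 - 4.4025*g^3 - 0.7895*g^2 + 2.6686*g + 8.062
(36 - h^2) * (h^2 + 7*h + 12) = -h^4 - 7*h^3 + 24*h^2 + 252*h + 432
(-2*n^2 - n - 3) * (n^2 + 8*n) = -2*n^4 - 17*n^3 - 11*n^2 - 24*n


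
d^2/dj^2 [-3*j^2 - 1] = -6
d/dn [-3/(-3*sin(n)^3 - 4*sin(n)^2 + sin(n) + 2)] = 3*(1 - 9*sin(n))*cos(n)/((sin(n) + 1)^3*(3*sin(n) - 2)^2)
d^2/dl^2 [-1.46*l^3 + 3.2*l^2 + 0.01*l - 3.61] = 6.4 - 8.76*l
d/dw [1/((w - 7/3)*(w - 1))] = 6*(5 - 3*w)/(9*w^4 - 60*w^3 + 142*w^2 - 140*w + 49)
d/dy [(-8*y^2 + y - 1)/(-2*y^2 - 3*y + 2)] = (26*y^2 - 36*y - 1)/(4*y^4 + 12*y^3 + y^2 - 12*y + 4)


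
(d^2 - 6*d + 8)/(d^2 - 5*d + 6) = (d - 4)/(d - 3)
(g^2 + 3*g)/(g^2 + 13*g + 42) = g*(g + 3)/(g^2 + 13*g + 42)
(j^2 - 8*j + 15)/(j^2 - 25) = (j - 3)/(j + 5)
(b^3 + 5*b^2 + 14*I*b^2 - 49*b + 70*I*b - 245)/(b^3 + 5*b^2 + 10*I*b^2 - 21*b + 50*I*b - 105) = (b + 7*I)/(b + 3*I)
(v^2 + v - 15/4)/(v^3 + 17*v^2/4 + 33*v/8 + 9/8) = 2*(4*v^2 + 4*v - 15)/(8*v^3 + 34*v^2 + 33*v + 9)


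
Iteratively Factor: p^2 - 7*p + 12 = (p - 4)*(p - 3)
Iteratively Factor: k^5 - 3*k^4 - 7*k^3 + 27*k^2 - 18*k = (k)*(k^4 - 3*k^3 - 7*k^2 + 27*k - 18) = k*(k - 2)*(k^3 - k^2 - 9*k + 9) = k*(k - 3)*(k - 2)*(k^2 + 2*k - 3) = k*(k - 3)*(k - 2)*(k - 1)*(k + 3)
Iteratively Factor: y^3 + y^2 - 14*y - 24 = (y + 3)*(y^2 - 2*y - 8) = (y + 2)*(y + 3)*(y - 4)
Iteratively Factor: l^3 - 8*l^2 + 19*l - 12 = (l - 3)*(l^2 - 5*l + 4) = (l - 3)*(l - 1)*(l - 4)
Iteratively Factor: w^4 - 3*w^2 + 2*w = (w - 1)*(w^3 + w^2 - 2*w) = w*(w - 1)*(w^2 + w - 2) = w*(w - 1)^2*(w + 2)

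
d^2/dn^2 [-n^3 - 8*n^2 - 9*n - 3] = -6*n - 16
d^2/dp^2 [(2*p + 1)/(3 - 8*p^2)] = 16*(-32*p^2*(2*p + 1) + (6*p + 1)*(8*p^2 - 3))/(8*p^2 - 3)^3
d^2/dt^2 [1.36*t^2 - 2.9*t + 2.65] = 2.72000000000000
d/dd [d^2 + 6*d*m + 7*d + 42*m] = 2*d + 6*m + 7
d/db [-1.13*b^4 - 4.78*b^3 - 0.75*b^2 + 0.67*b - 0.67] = -4.52*b^3 - 14.34*b^2 - 1.5*b + 0.67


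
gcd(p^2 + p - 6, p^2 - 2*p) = p - 2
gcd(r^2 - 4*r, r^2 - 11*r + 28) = r - 4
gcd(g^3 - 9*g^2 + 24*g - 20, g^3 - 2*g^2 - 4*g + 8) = g^2 - 4*g + 4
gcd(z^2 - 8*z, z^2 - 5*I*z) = z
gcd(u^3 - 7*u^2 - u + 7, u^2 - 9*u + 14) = u - 7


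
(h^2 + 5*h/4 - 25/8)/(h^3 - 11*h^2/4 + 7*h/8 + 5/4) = (2*h + 5)/(2*h^2 - 3*h - 2)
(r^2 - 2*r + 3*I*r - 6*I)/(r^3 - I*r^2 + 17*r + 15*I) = (r - 2)/(r^2 - 4*I*r + 5)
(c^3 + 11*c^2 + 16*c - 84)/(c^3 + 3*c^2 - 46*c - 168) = (c^2 + 5*c - 14)/(c^2 - 3*c - 28)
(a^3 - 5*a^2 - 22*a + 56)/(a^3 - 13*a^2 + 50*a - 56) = (a + 4)/(a - 4)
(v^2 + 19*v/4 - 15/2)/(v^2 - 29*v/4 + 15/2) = (v + 6)/(v - 6)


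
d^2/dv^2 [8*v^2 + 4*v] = 16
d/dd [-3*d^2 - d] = -6*d - 1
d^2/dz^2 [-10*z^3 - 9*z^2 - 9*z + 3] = -60*z - 18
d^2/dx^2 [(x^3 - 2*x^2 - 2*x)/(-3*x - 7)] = 2*(-9*x^3 - 63*x^2 - 147*x + 56)/(27*x^3 + 189*x^2 + 441*x + 343)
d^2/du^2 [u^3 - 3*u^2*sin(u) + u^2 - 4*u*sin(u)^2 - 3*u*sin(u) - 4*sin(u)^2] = 3*u^2*sin(u) + 3*u*sin(u) - 12*u*cos(u) - 8*u*cos(2*u) + 6*u - 6*sqrt(2)*sin(u + pi/4) - 8*sqrt(2)*sin(2*u + pi/4) + 2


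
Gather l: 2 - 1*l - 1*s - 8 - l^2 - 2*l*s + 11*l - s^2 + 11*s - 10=-l^2 + l*(10 - 2*s) - s^2 + 10*s - 16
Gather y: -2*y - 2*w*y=y*(-2*w - 2)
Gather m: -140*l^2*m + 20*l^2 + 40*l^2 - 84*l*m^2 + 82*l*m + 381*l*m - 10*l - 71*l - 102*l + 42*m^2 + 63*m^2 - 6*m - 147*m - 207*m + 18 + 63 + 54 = 60*l^2 - 183*l + m^2*(105 - 84*l) + m*(-140*l^2 + 463*l - 360) + 135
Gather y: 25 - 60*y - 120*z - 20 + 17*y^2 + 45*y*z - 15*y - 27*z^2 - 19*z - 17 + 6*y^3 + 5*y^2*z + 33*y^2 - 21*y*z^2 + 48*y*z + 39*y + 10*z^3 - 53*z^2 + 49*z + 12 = 6*y^3 + y^2*(5*z + 50) + y*(-21*z^2 + 93*z - 36) + 10*z^3 - 80*z^2 - 90*z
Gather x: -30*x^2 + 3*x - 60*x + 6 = -30*x^2 - 57*x + 6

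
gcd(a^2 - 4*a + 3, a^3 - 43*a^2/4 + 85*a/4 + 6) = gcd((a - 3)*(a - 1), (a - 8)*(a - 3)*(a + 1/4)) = a - 3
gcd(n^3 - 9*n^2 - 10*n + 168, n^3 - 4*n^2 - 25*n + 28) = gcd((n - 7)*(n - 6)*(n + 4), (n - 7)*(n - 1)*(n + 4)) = n^2 - 3*n - 28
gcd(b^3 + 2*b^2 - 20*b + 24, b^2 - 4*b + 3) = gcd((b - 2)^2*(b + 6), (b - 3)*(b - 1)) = 1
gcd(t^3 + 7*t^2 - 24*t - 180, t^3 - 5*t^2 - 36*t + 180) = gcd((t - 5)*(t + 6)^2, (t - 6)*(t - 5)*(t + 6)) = t^2 + t - 30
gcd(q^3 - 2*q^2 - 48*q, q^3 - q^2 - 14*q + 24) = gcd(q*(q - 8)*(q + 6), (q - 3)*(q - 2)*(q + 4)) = 1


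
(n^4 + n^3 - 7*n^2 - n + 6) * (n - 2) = n^5 - n^4 - 9*n^3 + 13*n^2 + 8*n - 12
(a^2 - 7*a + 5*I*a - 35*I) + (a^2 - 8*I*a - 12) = 2*a^2 - 7*a - 3*I*a - 12 - 35*I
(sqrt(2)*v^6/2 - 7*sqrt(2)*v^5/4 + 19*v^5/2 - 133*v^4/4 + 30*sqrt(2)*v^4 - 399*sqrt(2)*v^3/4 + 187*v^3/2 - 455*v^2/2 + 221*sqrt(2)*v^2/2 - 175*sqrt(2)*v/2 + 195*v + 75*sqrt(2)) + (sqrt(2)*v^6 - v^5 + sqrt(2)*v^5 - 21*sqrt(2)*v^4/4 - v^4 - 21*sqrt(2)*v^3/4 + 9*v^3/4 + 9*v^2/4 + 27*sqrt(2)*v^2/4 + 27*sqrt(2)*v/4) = 3*sqrt(2)*v^6/2 - 3*sqrt(2)*v^5/4 + 17*v^5/2 - 137*v^4/4 + 99*sqrt(2)*v^4/4 - 105*sqrt(2)*v^3 + 383*v^3/4 - 901*v^2/4 + 469*sqrt(2)*v^2/4 - 323*sqrt(2)*v/4 + 195*v + 75*sqrt(2)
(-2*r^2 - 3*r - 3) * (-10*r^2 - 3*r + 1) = 20*r^4 + 36*r^3 + 37*r^2 + 6*r - 3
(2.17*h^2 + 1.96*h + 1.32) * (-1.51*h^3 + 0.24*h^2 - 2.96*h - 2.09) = -3.2767*h^5 - 2.4388*h^4 - 7.946*h^3 - 10.0201*h^2 - 8.0036*h - 2.7588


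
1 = 1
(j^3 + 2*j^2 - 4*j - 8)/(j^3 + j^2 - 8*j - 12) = (j - 2)/(j - 3)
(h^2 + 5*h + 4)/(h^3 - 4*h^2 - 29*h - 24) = (h + 4)/(h^2 - 5*h - 24)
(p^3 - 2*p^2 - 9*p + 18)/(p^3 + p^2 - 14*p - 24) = (p^2 - 5*p + 6)/(p^2 - 2*p - 8)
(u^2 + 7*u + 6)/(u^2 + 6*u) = (u + 1)/u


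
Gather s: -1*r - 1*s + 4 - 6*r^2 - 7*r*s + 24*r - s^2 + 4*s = -6*r^2 + 23*r - s^2 + s*(3 - 7*r) + 4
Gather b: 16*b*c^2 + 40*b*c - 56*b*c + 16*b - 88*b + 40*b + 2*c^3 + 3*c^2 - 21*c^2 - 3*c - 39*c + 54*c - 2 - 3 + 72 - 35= b*(16*c^2 - 16*c - 32) + 2*c^3 - 18*c^2 + 12*c + 32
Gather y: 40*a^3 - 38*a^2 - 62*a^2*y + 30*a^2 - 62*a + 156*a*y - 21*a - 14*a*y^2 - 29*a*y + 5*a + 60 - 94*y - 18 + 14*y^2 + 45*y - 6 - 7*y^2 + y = 40*a^3 - 8*a^2 - 78*a + y^2*(7 - 14*a) + y*(-62*a^2 + 127*a - 48) + 36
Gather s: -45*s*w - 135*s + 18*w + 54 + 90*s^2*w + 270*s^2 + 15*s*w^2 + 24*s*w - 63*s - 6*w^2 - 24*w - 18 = s^2*(90*w + 270) + s*(15*w^2 - 21*w - 198) - 6*w^2 - 6*w + 36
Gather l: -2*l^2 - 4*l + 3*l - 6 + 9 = -2*l^2 - l + 3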